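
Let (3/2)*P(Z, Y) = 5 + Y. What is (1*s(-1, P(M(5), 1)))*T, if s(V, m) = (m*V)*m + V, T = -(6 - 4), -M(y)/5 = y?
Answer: 34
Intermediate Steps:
M(y) = -5*y
P(Z, Y) = 10/3 + 2*Y/3 (P(Z, Y) = 2*(5 + Y)/3 = 10/3 + 2*Y/3)
T = -2 (T = -1*2 = -2)
s(V, m) = V + V*m**2 (s(V, m) = (V*m)*m + V = V*m**2 + V = V + V*m**2)
(1*s(-1, P(M(5), 1)))*T = (1*(-(1 + (10/3 + (2/3)*1)**2)))*(-2) = (1*(-(1 + (10/3 + 2/3)**2)))*(-2) = (1*(-(1 + 4**2)))*(-2) = (1*(-(1 + 16)))*(-2) = (1*(-1*17))*(-2) = (1*(-17))*(-2) = -17*(-2) = 34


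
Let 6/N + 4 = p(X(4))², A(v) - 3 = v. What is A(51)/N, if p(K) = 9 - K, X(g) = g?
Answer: 189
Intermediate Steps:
A(v) = 3 + v
N = 2/7 (N = 6/(-4 + (9 - 1*4)²) = 6/(-4 + (9 - 4)²) = 6/(-4 + 5²) = 6/(-4 + 25) = 6/21 = 6*(1/21) = 2/7 ≈ 0.28571)
A(51)/N = (3 + 51)/(2/7) = 54*(7/2) = 189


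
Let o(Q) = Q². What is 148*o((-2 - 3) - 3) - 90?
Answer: 9382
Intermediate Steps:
148*o((-2 - 3) - 3) - 90 = 148*((-2 - 3) - 3)² - 90 = 148*(-5 - 3)² - 90 = 148*(-8)² - 90 = 148*64 - 90 = 9472 - 90 = 9382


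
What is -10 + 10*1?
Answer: 0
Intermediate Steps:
-10 + 10*1 = -10 + 10 = 0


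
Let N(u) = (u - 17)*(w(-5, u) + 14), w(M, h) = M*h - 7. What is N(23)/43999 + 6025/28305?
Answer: 49350467/249078339 ≈ 0.19813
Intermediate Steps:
w(M, h) = -7 + M*h
N(u) = (-17 + u)*(7 - 5*u) (N(u) = (u - 17)*((-7 - 5*u) + 14) = (-17 + u)*(7 - 5*u))
N(23)/43999 + 6025/28305 = (-119 - 5*23² + 92*23)/43999 + 6025/28305 = (-119 - 5*529 + 2116)*(1/43999) + 6025*(1/28305) = (-119 - 2645 + 2116)*(1/43999) + 1205/5661 = -648*1/43999 + 1205/5661 = -648/43999 + 1205/5661 = 49350467/249078339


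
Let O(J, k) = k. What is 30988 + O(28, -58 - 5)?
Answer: 30925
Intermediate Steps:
30988 + O(28, -58 - 5) = 30988 + (-58 - 5) = 30988 - 63 = 30925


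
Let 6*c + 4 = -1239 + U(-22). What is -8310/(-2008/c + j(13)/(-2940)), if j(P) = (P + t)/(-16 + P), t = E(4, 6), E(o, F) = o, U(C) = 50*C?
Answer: -57242770200/35434397 ≈ -1615.5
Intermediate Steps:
t = 4
j(P) = (4 + P)/(-16 + P) (j(P) = (P + 4)/(-16 + P) = (4 + P)/(-16 + P))
c = -781/2 (c = -⅔ + (-1239 + 50*(-22))/6 = -⅔ + (-1239 - 1100)/6 = -⅔ + (⅙)*(-2339) = -⅔ - 2339/6 = -781/2 ≈ -390.50)
-8310/(-2008/c + j(13)/(-2940)) = -8310/(-2008/(-781/2) + ((4 + 13)/(-16 + 13))/(-2940)) = -8310/(-2008*(-2/781) + (17/(-3))*(-1/2940)) = -8310/(4016/781 - ⅓*17*(-1/2940)) = -8310/(4016/781 - 17/3*(-1/2940)) = -8310/(4016/781 + 17/8820) = -8310/35434397/6888420 = -8310*6888420/35434397 = -57242770200/35434397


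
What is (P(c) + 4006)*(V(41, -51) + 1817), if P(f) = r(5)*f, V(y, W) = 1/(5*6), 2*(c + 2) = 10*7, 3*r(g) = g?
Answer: 221369171/30 ≈ 7.3790e+6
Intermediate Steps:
r(g) = g/3
c = 33 (c = -2 + (10*7)/2 = -2 + (1/2)*70 = -2 + 35 = 33)
V(y, W) = 1/30
P(f) = 5*f/3 (P(f) = ((1/3)*5)*f = 5*f/3)
(P(c) + 4006)*(V(41, -51) + 1817) = ((5/3)*33 + 4006)*(1/30 + 1817) = (55 + 4006)*(54511/30) = 4061*(54511/30) = 221369171/30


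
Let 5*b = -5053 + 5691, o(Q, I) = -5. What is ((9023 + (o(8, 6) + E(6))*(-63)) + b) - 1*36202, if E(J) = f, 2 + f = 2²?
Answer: -134312/5 ≈ -26862.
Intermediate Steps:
f = 2 (f = -2 + 2² = -2 + 4 = 2)
b = 638/5 (b = (-5053 + 5691)/5 = (⅕)*638 = 638/5 ≈ 127.60)
E(J) = 2
((9023 + (o(8, 6) + E(6))*(-63)) + b) - 1*36202 = ((9023 + (-5 + 2)*(-63)) + 638/5) - 1*36202 = ((9023 - 3*(-63)) + 638/5) - 36202 = ((9023 + 189) + 638/5) - 36202 = (9212 + 638/5) - 36202 = 46698/5 - 36202 = -134312/5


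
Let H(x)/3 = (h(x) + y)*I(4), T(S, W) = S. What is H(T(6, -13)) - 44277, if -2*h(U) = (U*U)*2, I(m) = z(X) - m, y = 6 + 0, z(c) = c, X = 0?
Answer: -43917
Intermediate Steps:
y = 6
I(m) = -m (I(m) = 0 - m = -m)
h(U) = -U**2 (h(U) = -U*U*2/2 = -U**2*2/2 = -U**2)
H(x) = -72 + 12*x**2 (H(x) = 3*((-x**2 + 6)*(-1*4)) = 3*((6 - x**2)*(-4)) = 3*(-24 + 4*x**2) = -72 + 12*x**2)
H(T(6, -13)) - 44277 = (-72 + 12*6**2) - 44277 = (-72 + 12*36) - 44277 = (-72 + 432) - 44277 = 360 - 44277 = -43917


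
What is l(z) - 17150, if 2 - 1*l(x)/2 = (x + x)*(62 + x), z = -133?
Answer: -54918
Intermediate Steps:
l(x) = 4 - 4*x*(62 + x) (l(x) = 4 - 2*(x + x)*(62 + x) = 4 - 2*2*x*(62 + x) = 4 - 4*x*(62 + x))
l(z) - 17150 = (4 - 248*(-133) - 4*(-133)²) - 17150 = (4 + 32984 - 4*17689) - 17150 = (4 + 32984 - 70756) - 17150 = -37768 - 17150 = -54918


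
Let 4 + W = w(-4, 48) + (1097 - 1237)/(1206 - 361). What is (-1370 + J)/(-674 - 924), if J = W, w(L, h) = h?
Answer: 112061/135031 ≈ 0.82989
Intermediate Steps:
W = 7408/169 (W = -4 + (48 + (1097 - 1237)/(1206 - 361)) = -4 + (48 - 140/845) = -4 + (48 - 140*1/845) = -4 + (48 - 28/169) = -4 + 8084/169 = 7408/169 ≈ 43.834)
J = 7408/169 ≈ 43.834
(-1370 + J)/(-674 - 924) = (-1370 + 7408/169)/(-674 - 924) = -224122/169/(-1598) = -224122/169*(-1/1598) = 112061/135031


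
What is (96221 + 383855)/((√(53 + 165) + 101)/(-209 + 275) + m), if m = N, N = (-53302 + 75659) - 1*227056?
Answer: -428065611765528/182520991660871 - 31685016*√218/182520991660871 ≈ -2.3453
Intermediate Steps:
N = -204699 (N = 22357 - 227056 = -204699)
m = -204699
(96221 + 383855)/((√(53 + 165) + 101)/(-209 + 275) + m) = (96221 + 383855)/((√(53 + 165) + 101)/(-209 + 275) - 204699) = 480076/((√218 + 101)/66 - 204699) = 480076/((101 + √218)/66 - 204699) = 480076/((101/66 + √218/66) - 204699) = 480076/(-13510033/66 + √218/66)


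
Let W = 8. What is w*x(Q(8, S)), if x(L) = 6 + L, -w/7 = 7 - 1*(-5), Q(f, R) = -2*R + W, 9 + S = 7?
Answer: -1512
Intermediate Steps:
S = -2 (S = -9 + 7 = -2)
Q(f, R) = 8 - 2*R (Q(f, R) = -2*R + 8 = 8 - 2*R)
w = -84 (w = -7*(7 - 1*(-5)) = -7*(7 + 5) = -7*12 = -84)
w*x(Q(8, S)) = -84*(6 + (8 - 2*(-2))) = -84*(6 + (8 + 4)) = -84*(6 + 12) = -84*18 = -1512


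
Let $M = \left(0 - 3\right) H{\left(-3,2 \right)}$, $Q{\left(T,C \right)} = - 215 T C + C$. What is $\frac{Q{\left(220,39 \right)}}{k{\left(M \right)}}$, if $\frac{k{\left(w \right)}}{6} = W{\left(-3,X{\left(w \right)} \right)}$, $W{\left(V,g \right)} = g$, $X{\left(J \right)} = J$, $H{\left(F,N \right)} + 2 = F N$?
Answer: $- \frac{614887}{48} \approx -12810.0$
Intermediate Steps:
$H{\left(F,N \right)} = -2 + F N$
$Q{\left(T,C \right)} = C - 215 C T$ ($Q{\left(T,C \right)} = - 215 C T + C = C - 215 C T$)
$M = 24$ ($M = \left(0 - 3\right) \left(-2 - 6\right) = - 3 \left(-2 - 6\right) = \left(-3\right) \left(-8\right) = 24$)
$k{\left(w \right)} = 6 w$
$\frac{Q{\left(220,39 \right)}}{k{\left(M \right)}} = \frac{39 \left(1 - 47300\right)}{6 \cdot 24} = \frac{39 \left(1 - 47300\right)}{144} = 39 \left(-47299\right) \frac{1}{144} = \left(-1844661\right) \frac{1}{144} = - \frac{614887}{48}$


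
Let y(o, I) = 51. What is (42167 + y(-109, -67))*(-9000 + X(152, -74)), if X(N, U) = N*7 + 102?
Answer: -330735812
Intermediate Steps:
X(N, U) = 102 + 7*N (X(N, U) = 7*N + 102 = 102 + 7*N)
(42167 + y(-109, -67))*(-9000 + X(152, -74)) = (42167 + 51)*(-9000 + (102 + 7*152)) = 42218*(-9000 + (102 + 1064)) = 42218*(-9000 + 1166) = 42218*(-7834) = -330735812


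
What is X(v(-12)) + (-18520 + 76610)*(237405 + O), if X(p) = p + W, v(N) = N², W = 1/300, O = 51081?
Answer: 5027445565201/300 ≈ 1.6758e+10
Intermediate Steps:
W = 1/300 ≈ 0.0033333
X(p) = 1/300 + p (X(p) = p + 1/300 = 1/300 + p)
X(v(-12)) + (-18520 + 76610)*(237405 + O) = (1/300 + (-12)²) + (-18520 + 76610)*(237405 + 51081) = (1/300 + 144) + 58090*288486 = 43201/300 + 16758151740 = 5027445565201/300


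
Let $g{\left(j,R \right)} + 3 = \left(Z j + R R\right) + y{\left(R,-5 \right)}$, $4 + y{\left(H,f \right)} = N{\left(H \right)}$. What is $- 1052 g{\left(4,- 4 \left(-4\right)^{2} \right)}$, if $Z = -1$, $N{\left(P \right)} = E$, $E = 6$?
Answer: $-4303732$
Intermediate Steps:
$N{\left(P \right)} = 6$
$y{\left(H,f \right)} = 2$ ($y{\left(H,f \right)} = -4 + 6 = 2$)
$g{\left(j,R \right)} = -1 + R^{2} - j$ ($g{\left(j,R \right)} = -3 + \left(\left(- j + R R\right) + 2\right) = -3 + \left(\left(- j + R^{2}\right) + 2\right) = -3 + \left(\left(R^{2} - j\right) + 2\right) = -3 + \left(2 + R^{2} - j\right) = -1 + R^{2} - j$)
$- 1052 g{\left(4,- 4 \left(-4\right)^{2} \right)} = - 1052 \left(-1 + \left(- 4 \left(-4\right)^{2}\right)^{2} - 4\right) = - 1052 \left(-1 + \left(\left(-4\right) 16\right)^{2} - 4\right) = - 1052 \left(-1 + \left(-64\right)^{2} - 4\right) = - 1052 \left(-1 + 4096 - 4\right) = \left(-1052\right) 4091 = -4303732$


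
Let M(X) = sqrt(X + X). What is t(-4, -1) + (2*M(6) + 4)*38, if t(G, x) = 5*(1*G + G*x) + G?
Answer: 148 + 152*sqrt(3) ≈ 411.27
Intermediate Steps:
M(X) = sqrt(2)*sqrt(X) (M(X) = sqrt(2*X) = sqrt(2)*sqrt(X))
t(G, x) = 6*G + 5*G*x (t(G, x) = 5*(G + G*x) + G = (5*G + 5*G*x) + G = 6*G + 5*G*x)
t(-4, -1) + (2*M(6) + 4)*38 = -4*(6 + 5*(-1)) + (2*(sqrt(2)*sqrt(6)) + 4)*38 = -4*(6 - 5) + (2*(2*sqrt(3)) + 4)*38 = -4*1 + (4*sqrt(3) + 4)*38 = -4 + (4 + 4*sqrt(3))*38 = -4 + (152 + 152*sqrt(3)) = 148 + 152*sqrt(3)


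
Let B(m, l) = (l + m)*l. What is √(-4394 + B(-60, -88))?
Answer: √8630 ≈ 92.898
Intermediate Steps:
B(m, l) = l*(l + m)
√(-4394 + B(-60, -88)) = √(-4394 - 88*(-88 - 60)) = √(-4394 - 88*(-148)) = √(-4394 + 13024) = √8630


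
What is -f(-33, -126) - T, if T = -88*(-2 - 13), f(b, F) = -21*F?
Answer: -3966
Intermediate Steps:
T = 1320 (T = -88*(-15) = 1320)
-f(-33, -126) - T = -(-21)*(-126) - 1*1320 = -1*2646 - 1320 = -2646 - 1320 = -3966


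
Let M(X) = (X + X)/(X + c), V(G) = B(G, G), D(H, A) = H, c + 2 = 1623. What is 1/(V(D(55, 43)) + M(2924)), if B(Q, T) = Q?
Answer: 4545/255823 ≈ 0.017766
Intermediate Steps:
c = 1621 (c = -2 + 1623 = 1621)
V(G) = G
M(X) = 2*X/(1621 + X) (M(X) = (X + X)/(X + 1621) = (2*X)/(1621 + X) = 2*X/(1621 + X))
1/(V(D(55, 43)) + M(2924)) = 1/(55 + 2*2924/(1621 + 2924)) = 1/(55 + 2*2924/4545) = 1/(55 + 2*2924*(1/4545)) = 1/(55 + 5848/4545) = 1/(255823/4545) = 4545/255823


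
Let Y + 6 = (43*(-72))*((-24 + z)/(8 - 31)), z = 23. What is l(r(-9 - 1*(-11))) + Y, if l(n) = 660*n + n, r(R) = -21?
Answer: -322497/23 ≈ -14022.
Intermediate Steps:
l(n) = 661*n
Y = -3234/23 (Y = -6 + (43*(-72))*((-24 + 23)/(8 - 31)) = -6 - (-3096)/(-23) = -6 - (-3096)*(-1)/23 = -6 - 3096*1/23 = -6 - 3096/23 = -3234/23 ≈ -140.61)
l(r(-9 - 1*(-11))) + Y = 661*(-21) - 3234/23 = -13881 - 3234/23 = -322497/23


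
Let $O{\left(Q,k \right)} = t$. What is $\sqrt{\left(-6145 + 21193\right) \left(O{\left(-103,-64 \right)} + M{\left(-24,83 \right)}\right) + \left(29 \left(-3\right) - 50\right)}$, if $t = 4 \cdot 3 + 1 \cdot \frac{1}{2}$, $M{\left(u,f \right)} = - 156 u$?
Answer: $5 \sqrt{2261107} \approx 7518.5$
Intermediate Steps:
$t = \frac{25}{2}$ ($t = 12 + 1 \cdot \frac{1}{2} = 12 + \frac{1}{2} = \frac{25}{2} \approx 12.5$)
$O{\left(Q,k \right)} = \frac{25}{2}$
$\sqrt{\left(-6145 + 21193\right) \left(O{\left(-103,-64 \right)} + M{\left(-24,83 \right)}\right) + \left(29 \left(-3\right) - 50\right)} = \sqrt{\left(-6145 + 21193\right) \left(\frac{25}{2} - -3744\right) + \left(29 \left(-3\right) - 50\right)} = \sqrt{15048 \left(\frac{25}{2} + 3744\right) - 137} = \sqrt{15048 \cdot \frac{7513}{2} - 137} = \sqrt{56527812 - 137} = \sqrt{56527675} = 5 \sqrt{2261107}$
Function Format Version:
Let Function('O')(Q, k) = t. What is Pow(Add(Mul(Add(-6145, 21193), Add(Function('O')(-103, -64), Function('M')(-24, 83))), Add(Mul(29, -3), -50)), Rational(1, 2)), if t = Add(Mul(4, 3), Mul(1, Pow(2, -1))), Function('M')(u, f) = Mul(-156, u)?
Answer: Mul(5, Pow(2261107, Rational(1, 2))) ≈ 7518.5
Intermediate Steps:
t = Rational(25, 2) (t = Add(12, Mul(1, Rational(1, 2))) = Add(12, Rational(1, 2)) = Rational(25, 2) ≈ 12.500)
Function('O')(Q, k) = Rational(25, 2)
Pow(Add(Mul(Add(-6145, 21193), Add(Function('O')(-103, -64), Function('M')(-24, 83))), Add(Mul(29, -3), -50)), Rational(1, 2)) = Pow(Add(Mul(Add(-6145, 21193), Add(Rational(25, 2), Mul(-156, -24))), Add(Mul(29, -3), -50)), Rational(1, 2)) = Pow(Add(Mul(15048, Add(Rational(25, 2), 3744)), Add(-87, -50)), Rational(1, 2)) = Pow(Add(Mul(15048, Rational(7513, 2)), -137), Rational(1, 2)) = Pow(Add(56527812, -137), Rational(1, 2)) = Pow(56527675, Rational(1, 2)) = Mul(5, Pow(2261107, Rational(1, 2)))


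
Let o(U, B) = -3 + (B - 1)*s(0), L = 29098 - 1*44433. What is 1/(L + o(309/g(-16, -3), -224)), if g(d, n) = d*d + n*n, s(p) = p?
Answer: -1/15338 ≈ -6.5198e-5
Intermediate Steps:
L = -15335 (L = 29098 - 44433 = -15335)
g(d, n) = d² + n²
o(U, B) = -3 (o(U, B) = -3 + (B - 1)*0 = -3 + (-1 + B)*0 = -3 + 0 = -3)
1/(L + o(309/g(-16, -3), -224)) = 1/(-15335 - 3) = 1/(-15338) = -1/15338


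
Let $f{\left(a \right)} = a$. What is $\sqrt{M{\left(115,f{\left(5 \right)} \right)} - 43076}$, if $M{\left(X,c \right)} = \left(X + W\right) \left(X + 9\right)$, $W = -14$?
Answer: $2 i \sqrt{7638} \approx 174.79 i$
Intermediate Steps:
$M{\left(X,c \right)} = \left(-14 + X\right) \left(9 + X\right)$ ($M{\left(X,c \right)} = \left(X - 14\right) \left(X + 9\right) = \left(-14 + X\right) \left(9 + X\right)$)
$\sqrt{M{\left(115,f{\left(5 \right)} \right)} - 43076} = \sqrt{\left(-126 + 115^{2} - 575\right) - 43076} = \sqrt{\left(-126 + 13225 - 575\right) - 43076} = \sqrt{12524 - 43076} = \sqrt{-30552} = 2 i \sqrt{7638}$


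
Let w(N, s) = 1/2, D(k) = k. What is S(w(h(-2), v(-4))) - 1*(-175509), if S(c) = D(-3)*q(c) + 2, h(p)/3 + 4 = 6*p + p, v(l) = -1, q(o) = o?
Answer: 351019/2 ≈ 1.7551e+5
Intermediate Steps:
h(p) = -12 + 21*p (h(p) = -12 + 3*(6*p + p) = -12 + 3*(7*p) = -12 + 21*p)
w(N, s) = 1/2
S(c) = 2 - 3*c (S(c) = -3*c + 2 = 2 - 3*c)
S(w(h(-2), v(-4))) - 1*(-175509) = (2 - 3*1/2) - 1*(-175509) = (2 - 3/2) + 175509 = 1/2 + 175509 = 351019/2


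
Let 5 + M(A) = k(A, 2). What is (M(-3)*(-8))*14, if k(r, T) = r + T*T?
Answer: 448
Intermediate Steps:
k(r, T) = r + T²
M(A) = -1 + A (M(A) = -5 + (A + 2²) = -5 + (A + 4) = -5 + (4 + A) = -1 + A)
(M(-3)*(-8))*14 = ((-1 - 3)*(-8))*14 = -4*(-8)*14 = 32*14 = 448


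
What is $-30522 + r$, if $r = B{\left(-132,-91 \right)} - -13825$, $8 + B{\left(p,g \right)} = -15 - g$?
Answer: $-16629$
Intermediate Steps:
$B{\left(p,g \right)} = -23 - g$ ($B{\left(p,g \right)} = -8 - \left(15 + g\right) = -23 - g$)
$r = 13893$ ($r = \left(-23 - -91\right) - -13825 = \left(-23 + 91\right) + 13825 = 68 + 13825 = 13893$)
$-30522 + r = -30522 + 13893 = -16629$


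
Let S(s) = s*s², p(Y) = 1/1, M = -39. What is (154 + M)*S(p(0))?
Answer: 115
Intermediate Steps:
p(Y) = 1
S(s) = s³
(154 + M)*S(p(0)) = (154 - 39)*1³ = 115*1 = 115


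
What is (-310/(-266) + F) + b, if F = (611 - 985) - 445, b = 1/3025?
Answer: -329035167/402325 ≈ -817.83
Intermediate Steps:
b = 1/3025 ≈ 0.00033058
F = -819 (F = -374 - 445 = -819)
(-310/(-266) + F) + b = (-310/(-266) - 819) + 1/3025 = (-310*(-1/266) - 819) + 1/3025 = (155/133 - 819) + 1/3025 = -108772/133 + 1/3025 = -329035167/402325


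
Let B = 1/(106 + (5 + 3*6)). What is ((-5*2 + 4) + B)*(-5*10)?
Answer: 38650/129 ≈ 299.61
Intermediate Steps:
B = 1/129 (B = 1/(106 + (5 + 18)) = 1/(106 + 23) = 1/129 ≈ 0.0077519)
((-5*2 + 4) + B)*(-5*10) = ((-5*2 + 4) + 1/129)*(-5*10) = ((-10 + 4) + 1/129)*(-50) = (-6 + 1/129)*(-50) = -773/129*(-50) = 38650/129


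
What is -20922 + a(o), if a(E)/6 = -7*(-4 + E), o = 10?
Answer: -21174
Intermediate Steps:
a(E) = 168 - 42*E (a(E) = 6*(-7*(-4 + E)) = 6*(28 - 7*E) = 168 - 42*E)
-20922 + a(o) = -20922 + (168 - 42*10) = -20922 + (168 - 420) = -20922 - 252 = -21174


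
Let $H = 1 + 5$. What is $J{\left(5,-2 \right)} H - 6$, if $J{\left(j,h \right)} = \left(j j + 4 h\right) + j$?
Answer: $126$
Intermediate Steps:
$H = 6$
$J{\left(j,h \right)} = j + j^{2} + 4 h$ ($J{\left(j,h \right)} = \left(j^{2} + 4 h\right) + j = j + j^{2} + 4 h$)
$J{\left(5,-2 \right)} H - 6 = \left(5 + 5^{2} + 4 \left(-2\right)\right) 6 - 6 = \left(5 + 25 - 8\right) 6 - 6 = 22 \cdot 6 - 6 = 132 - 6 = 126$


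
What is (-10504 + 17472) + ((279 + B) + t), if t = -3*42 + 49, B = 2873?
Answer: 10043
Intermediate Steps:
t = -77 (t = -126 + 49 = -77)
(-10504 + 17472) + ((279 + B) + t) = (-10504 + 17472) + ((279 + 2873) - 77) = 6968 + (3152 - 77) = 6968 + 3075 = 10043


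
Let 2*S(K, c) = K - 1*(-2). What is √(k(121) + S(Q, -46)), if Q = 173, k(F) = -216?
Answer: I*√514/2 ≈ 11.336*I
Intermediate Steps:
S(K, c) = 1 + K/2 (S(K, c) = (K - 1*(-2))/2 = (K + 2)/2 = (2 + K)/2 = 1 + K/2)
√(k(121) + S(Q, -46)) = √(-216 + (1 + (½)*173)) = √(-216 + (1 + 173/2)) = √(-216 + 175/2) = √(-257/2) = I*√514/2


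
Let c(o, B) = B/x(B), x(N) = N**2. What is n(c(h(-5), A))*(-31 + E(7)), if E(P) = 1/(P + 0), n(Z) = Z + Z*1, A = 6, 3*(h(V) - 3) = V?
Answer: -72/7 ≈ -10.286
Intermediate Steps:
h(V) = 3 + V/3
c(o, B) = 1/B (c(o, B) = B/(B**2) = B/B**2 = 1/B)
n(Z) = 2*Z (n(Z) = Z + Z = 2*Z)
E(P) = 1/P
n(c(h(-5), A))*(-31 + E(7)) = (2/6)*(-31 + 1/7) = (2*(1/6))*(-31 + 1/7) = (1/3)*(-216/7) = -72/7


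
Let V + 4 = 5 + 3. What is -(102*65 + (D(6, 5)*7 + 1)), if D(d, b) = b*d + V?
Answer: -6869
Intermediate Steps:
V = 4 (V = -4 + (5 + 3) = -4 + 8 = 4)
D(d, b) = 4 + b*d (D(d, b) = b*d + 4 = 4 + b*d)
-(102*65 + (D(6, 5)*7 + 1)) = -(102*65 + ((4 + 5*6)*7 + 1)) = -(6630 + ((4 + 30)*7 + 1)) = -(6630 + (34*7 + 1)) = -(6630 + (238 + 1)) = -(6630 + 239) = -1*6869 = -6869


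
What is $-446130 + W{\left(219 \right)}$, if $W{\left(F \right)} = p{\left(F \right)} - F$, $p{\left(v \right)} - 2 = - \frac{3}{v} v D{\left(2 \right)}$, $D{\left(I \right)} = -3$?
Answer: $-446338$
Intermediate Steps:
$p{\left(v \right)} = 11$ ($p{\left(v \right)} = 2 + - \frac{3}{v} v \left(-3\right) = 2 - -9 = 2 + 9 = 11$)
$W{\left(F \right)} = 11 - F$
$-446130 + W{\left(219 \right)} = -446130 + \left(11 - 219\right) = -446130 - 208 = -446338$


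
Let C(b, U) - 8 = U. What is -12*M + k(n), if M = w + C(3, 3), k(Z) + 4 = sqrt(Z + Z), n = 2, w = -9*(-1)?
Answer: -242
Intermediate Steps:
C(b, U) = 8 + U
w = 9
k(Z) = -4 + sqrt(2)*sqrt(Z) (k(Z) = -4 + sqrt(Z + Z) = -4 + sqrt(2*Z) = -4 + sqrt(2)*sqrt(Z))
M = 20 (M = 9 + (8 + 3) = 9 + 11 = 20)
-12*M + k(n) = -12*20 + (-4 + sqrt(2)*sqrt(2)) = -240 + (-4 + 2) = -240 - 2 = -242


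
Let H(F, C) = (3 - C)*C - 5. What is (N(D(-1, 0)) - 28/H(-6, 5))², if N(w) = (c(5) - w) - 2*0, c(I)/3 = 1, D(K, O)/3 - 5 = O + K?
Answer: 11449/225 ≈ 50.884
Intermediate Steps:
D(K, O) = 15 + 3*K + 3*O (D(K, O) = 15 + 3*(O + K) = 15 + 3*(K + O) = 15 + (3*K + 3*O) = 15 + 3*K + 3*O)
H(F, C) = -5 + C*(3 - C) (H(F, C) = C*(3 - C) - 5 = -5 + C*(3 - C))
c(I) = 3 (c(I) = 3*1 = 3)
N(w) = 3 - w (N(w) = (3 - w) - 2*0 = (3 - w) + 0 = 3 - w)
(N(D(-1, 0)) - 28/H(-6, 5))² = ((3 - (15 + 3*(-1) + 3*0)) - 28/(-5 - 1*5² + 3*5))² = ((3 - (15 - 3 + 0)) - 28/(-5 - 1*25 + 15))² = ((3 - 1*12) - 28/(-5 - 25 + 15))² = ((3 - 12) - 28/(-15))² = (-9 - 28*(-1/15))² = (-9 + 28/15)² = (-107/15)² = 11449/225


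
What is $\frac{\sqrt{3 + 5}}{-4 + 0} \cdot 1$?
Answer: $- \frac{\sqrt{2}}{2} \approx -0.70711$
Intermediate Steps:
$\frac{\sqrt{3 + 5}}{-4 + 0} \cdot 1 = \frac{\sqrt{8}}{-4} \cdot 1 = - \frac{2 \sqrt{2}}{4} \cdot 1 = - \frac{\sqrt{2}}{2} \cdot 1 = - \frac{\sqrt{2}}{2}$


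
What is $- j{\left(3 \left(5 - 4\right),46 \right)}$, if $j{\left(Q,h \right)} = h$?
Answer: $-46$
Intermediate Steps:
$- j{\left(3 \left(5 - 4\right),46 \right)} = \left(-1\right) 46 = -46$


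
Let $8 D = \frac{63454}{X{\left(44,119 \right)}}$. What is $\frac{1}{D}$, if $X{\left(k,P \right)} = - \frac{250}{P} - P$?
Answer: $- \frac{57644}{3775513} \approx -0.015268$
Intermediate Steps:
$X{\left(k,P \right)} = - P - \frac{250}{P}$
$D = - \frac{3775513}{57644}$ ($D = \frac{63454 \frac{1}{\left(-1\right) 119 - \frac{250}{119}}}{8} = \frac{63454 \frac{1}{-119 - \frac{250}{119}}}{8} = \frac{63454 \frac{1}{- \frac{14411}{119}}}{8} = \frac{63454 \left(- \frac{119}{14411}\right)}{8} = \frac{1}{8} \left(- \frac{7551026}{14411}\right) = - \frac{3775513}{57644} \approx -65.497$)
$\frac{1}{D} = \frac{1}{- \frac{3775513}{57644}} = - \frac{57644}{3775513}$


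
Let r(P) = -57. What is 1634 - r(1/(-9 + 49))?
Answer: 1691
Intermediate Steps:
1634 - r(1/(-9 + 49)) = 1634 - 1*(-57) = 1634 + 57 = 1691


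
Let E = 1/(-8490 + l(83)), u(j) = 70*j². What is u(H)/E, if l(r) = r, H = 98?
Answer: -5651857960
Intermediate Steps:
E = -1/8407 (E = 1/(-8490 + 83) = 1/(-8407) = -1/8407 ≈ -0.00011895)
u(H)/E = (70*98²)/(-1/8407) = (70*9604)*(-8407) = 672280*(-8407) = -5651857960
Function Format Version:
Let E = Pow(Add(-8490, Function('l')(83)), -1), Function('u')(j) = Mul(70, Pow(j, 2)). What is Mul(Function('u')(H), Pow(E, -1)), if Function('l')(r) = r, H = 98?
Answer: -5651857960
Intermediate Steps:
E = Rational(-1, 8407) (E = Pow(Add(-8490, 83), -1) = Pow(-8407, -1) = Rational(-1, 8407) ≈ -0.00011895)
Mul(Function('u')(H), Pow(E, -1)) = Mul(Mul(70, Pow(98, 2)), Pow(Rational(-1, 8407), -1)) = Mul(Mul(70, 9604), -8407) = Mul(672280, -8407) = -5651857960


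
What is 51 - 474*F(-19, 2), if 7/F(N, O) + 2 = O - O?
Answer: 1710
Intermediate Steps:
F(N, O) = -7/2 (F(N, O) = 7/(-2 + (O - O)) = 7/(-2 + 0) = 7/(-2) = 7*(-½) = -7/2)
51 - 474*F(-19, 2) = 51 - 474*(-7/2) = 51 + 1659 = 1710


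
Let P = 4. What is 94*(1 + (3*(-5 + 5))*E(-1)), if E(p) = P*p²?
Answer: 94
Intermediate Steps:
E(p) = 4*p²
94*(1 + (3*(-5 + 5))*E(-1)) = 94*(1 + (3*(-5 + 5))*(4*(-1)²)) = 94*(1 + (3*0)*(4*1)) = 94*(1 + 0*4) = 94*(1 + 0) = 94*1 = 94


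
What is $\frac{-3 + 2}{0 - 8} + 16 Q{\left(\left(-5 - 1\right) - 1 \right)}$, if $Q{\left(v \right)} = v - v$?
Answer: $\frac{1}{8} \approx 0.125$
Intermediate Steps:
$Q{\left(v \right)} = 0$
$\frac{-3 + 2}{0 - 8} + 16 Q{\left(\left(-5 - 1\right) - 1 \right)} = \frac{-3 + 2}{0 - 8} + 16 \cdot 0 = - \frac{1}{0 - 8} + 0 = - \frac{1}{-8} + 0 = \left(-1\right) \left(- \frac{1}{8}\right) + 0 = \frac{1}{8} + 0 = \frac{1}{8}$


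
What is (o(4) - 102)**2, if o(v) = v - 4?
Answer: 10404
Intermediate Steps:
o(v) = -4 + v
(o(4) - 102)**2 = ((-4 + 4) - 102)**2 = (0 - 102)**2 = (-102)**2 = 10404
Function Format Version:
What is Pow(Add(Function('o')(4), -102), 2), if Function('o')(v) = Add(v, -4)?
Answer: 10404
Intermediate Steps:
Function('o')(v) = Add(-4, v)
Pow(Add(Function('o')(4), -102), 2) = Pow(Add(Add(-4, 4), -102), 2) = Pow(Add(0, -102), 2) = Pow(-102, 2) = 10404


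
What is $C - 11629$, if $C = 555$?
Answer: $-11074$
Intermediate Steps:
$C - 11629 = 555 - 11629 = -11074$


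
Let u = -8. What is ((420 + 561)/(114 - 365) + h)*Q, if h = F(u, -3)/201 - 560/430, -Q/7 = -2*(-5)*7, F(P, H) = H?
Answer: 1851614940/723131 ≈ 2560.6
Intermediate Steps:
Q = -490 (Q = -7*(-2*(-5))*7 = -70*7 = -7*70 = -490)
h = -3795/2881 (h = -3/201 - 560/430 = -3*1/201 - 560*1/430 = -1/67 - 56/43 = -3795/2881 ≈ -1.3173)
((420 + 561)/(114 - 365) + h)*Q = ((420 + 561)/(114 - 365) - 3795/2881)*(-490) = (981/(-251) - 3795/2881)*(-490) = (981*(-1/251) - 3795/2881)*(-490) = (-981/251 - 3795/2881)*(-490) = -3778806/723131*(-490) = 1851614940/723131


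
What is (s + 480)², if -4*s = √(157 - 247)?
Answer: 1843155/8 - 720*I*√10 ≈ 2.3039e+5 - 2276.8*I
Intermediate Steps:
s = -3*I*√10/4 (s = -√(157 - 247)/4 = -3*I*√10/4 ≈ -2.3717*I)
(s + 480)² = (-3*I*√10/4 + 480)² = (480 - 3*I*√10/4)²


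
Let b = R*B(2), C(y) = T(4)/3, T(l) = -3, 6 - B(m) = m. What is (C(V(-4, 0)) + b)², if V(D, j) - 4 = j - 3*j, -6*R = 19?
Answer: 1681/9 ≈ 186.78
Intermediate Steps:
R = -19/6 (R = -⅙*19 = -19/6 ≈ -3.1667)
B(m) = 6 - m
V(D, j) = 4 - 2*j (V(D, j) = 4 + (j - 3*j) = 4 - 2*j)
C(y) = -1 (C(y) = -3/3 = -3*⅓ = -1)
b = -38/3 (b = -19*(6 - 1*2)/6 = -19*(6 - 2)/6 = -19/6*4 = -38/3 ≈ -12.667)
(C(V(-4, 0)) + b)² = (-1 - 38/3)² = (-41/3)² = 1681/9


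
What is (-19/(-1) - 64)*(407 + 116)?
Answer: -23535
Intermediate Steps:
(-19/(-1) - 64)*(407 + 116) = (-19*(-1) - 64)*523 = (19 - 64)*523 = -45*523 = -23535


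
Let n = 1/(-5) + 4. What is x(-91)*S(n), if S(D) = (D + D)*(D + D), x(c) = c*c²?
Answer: -1088156524/25 ≈ -4.3526e+7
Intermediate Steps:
x(c) = c³
n = 19/5 (n = -⅕ + 4 = 19/5 ≈ 3.8000)
S(D) = 4*D² (S(D) = (2*D)*(2*D) = 4*D²)
x(-91)*S(n) = (-91)³*(4*(19/5)²) = -3014284*361/25 = -753571*1444/25 = -1088156524/25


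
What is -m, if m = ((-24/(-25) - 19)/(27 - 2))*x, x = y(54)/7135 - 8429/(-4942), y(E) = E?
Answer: 27243910133/22038231250 ≈ 1.2362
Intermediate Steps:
x = 60407783/35261170 (x = 54/7135 - 8429/(-4942) = 54*(1/7135) - 8429*(-1/4942) = 54/7135 + 8429/4942 = 60407783/35261170 ≈ 1.7132)
m = -27243910133/22038231250 (m = ((-24/(-25) - 19)/(27 - 2))*(60407783/35261170) = ((-24*(-1/25) - 19)/25)*(60407783/35261170) = ((24/25 - 19)*(1/25))*(60407783/35261170) = -451/25*1/25*(60407783/35261170) = -451/625*60407783/35261170 = -27243910133/22038231250 ≈ -1.2362)
-m = -1*(-27243910133/22038231250) = 27243910133/22038231250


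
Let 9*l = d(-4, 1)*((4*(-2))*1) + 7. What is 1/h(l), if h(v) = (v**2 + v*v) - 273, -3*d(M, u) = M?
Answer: -729/198775 ≈ -0.0036675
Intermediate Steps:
d(M, u) = -M/3
l = -11/27 (l = ((-1/3*(-4))*((4*(-2))*1) + 7)/9 = (4*(-8*1)/3 + 7)/9 = ((4/3)*(-8) + 7)/9 = (-32/3 + 7)/9 = (1/9)*(-11/3) = -11/27 ≈ -0.40741)
h(v) = -273 + 2*v**2 (h(v) = (v**2 + v**2) - 273 = 2*v**2 - 273 = -273 + 2*v**2)
1/h(l) = 1/(-273 + 2*(-11/27)**2) = 1/(-273 + 2*(121/729)) = 1/(-273 + 242/729) = 1/(-198775/729) = -729/198775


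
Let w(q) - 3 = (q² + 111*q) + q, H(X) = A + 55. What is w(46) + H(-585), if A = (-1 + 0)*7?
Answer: 7319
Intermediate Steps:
A = -7 (A = -1*7 = -7)
H(X) = 48 (H(X) = -7 + 55 = 48)
w(q) = 3 + q² + 112*q (w(q) = 3 + ((q² + 111*q) + q) = 3 + (q² + 112*q) = 3 + q² + 112*q)
w(46) + H(-585) = (3 + 46² + 112*46) + 48 = (3 + 2116 + 5152) + 48 = 7271 + 48 = 7319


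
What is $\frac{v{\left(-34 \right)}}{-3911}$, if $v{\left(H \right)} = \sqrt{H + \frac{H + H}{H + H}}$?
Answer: $- \frac{i \sqrt{33}}{3911} \approx - 0.0014688 i$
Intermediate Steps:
$v{\left(H \right)} = \sqrt{1 + H}$ ($v{\left(H \right)} = \sqrt{H + \frac{2 H}{2 H}} = \sqrt{H + 2 H \frac{1}{2 H}} = \sqrt{H + 1} = \sqrt{1 + H}$)
$\frac{v{\left(-34 \right)}}{-3911} = \frac{\sqrt{1 - 34}}{-3911} = \sqrt{-33} \left(- \frac{1}{3911}\right) = i \sqrt{33} \left(- \frac{1}{3911}\right) = - \frac{i \sqrt{33}}{3911}$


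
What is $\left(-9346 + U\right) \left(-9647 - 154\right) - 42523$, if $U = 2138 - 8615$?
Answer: $155038700$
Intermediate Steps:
$U = -6477$
$\left(-9346 + U\right) \left(-9647 - 154\right) - 42523 = \left(-9346 - 6477\right) \left(-9647 - 154\right) - 42523 = \left(-15823\right) \left(-9801\right) - 42523 = 155081223 - 42523 = 155038700$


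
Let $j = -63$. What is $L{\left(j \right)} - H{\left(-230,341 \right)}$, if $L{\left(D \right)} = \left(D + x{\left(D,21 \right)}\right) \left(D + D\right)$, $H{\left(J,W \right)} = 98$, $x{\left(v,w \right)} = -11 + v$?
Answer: $17164$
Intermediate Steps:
$L{\left(D \right)} = 2 D \left(-11 + 2 D\right)$ ($L{\left(D \right)} = \left(D + \left(-11 + D\right)\right) \left(D + D\right) = \left(-11 + 2 D\right) 2 D = 2 D \left(-11 + 2 D\right)$)
$L{\left(j \right)} - H{\left(-230,341 \right)} = 2 \left(-63\right) \left(-11 + 2 \left(-63\right)\right) - 98 = 2 \left(-63\right) \left(-11 - 126\right) - 98 = 2 \left(-63\right) \left(-137\right) - 98 = 17262 - 98 = 17164$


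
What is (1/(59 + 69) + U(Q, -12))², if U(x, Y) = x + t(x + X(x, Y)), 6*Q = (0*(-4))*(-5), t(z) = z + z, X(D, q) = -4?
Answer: 1046529/16384 ≈ 63.875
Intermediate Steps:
t(z) = 2*z
Q = 0 (Q = ((0*(-4))*(-5))/6 = (0*(-5))/6 = (⅙)*0 = 0)
U(x, Y) = -8 + 3*x (U(x, Y) = x + 2*(x - 4) = x + 2*(-4 + x) = x + (-8 + 2*x) = -8 + 3*x)
(1/(59 + 69) + U(Q, -12))² = (1/(59 + 69) + (-8 + 3*0))² = (1/128 + (-8 + 0))² = (1/128 - 8)² = (-1023/128)² = 1046529/16384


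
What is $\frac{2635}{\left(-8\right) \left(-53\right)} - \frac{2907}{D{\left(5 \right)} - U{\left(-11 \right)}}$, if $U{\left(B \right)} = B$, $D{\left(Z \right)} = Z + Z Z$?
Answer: $- \frac{1124533}{17384} \approx -64.688$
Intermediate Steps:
$D{\left(Z \right)} = Z + Z^{2}$
$\frac{2635}{\left(-8\right) \left(-53\right)} - \frac{2907}{D{\left(5 \right)} - U{\left(-11 \right)}} = \frac{2635}{\left(-8\right) \left(-53\right)} - \frac{2907}{5 \left(1 + 5\right) - -11} = \frac{2635}{424} - \frac{2907}{5 \cdot 6 + 11} = 2635 \cdot \frac{1}{424} - \frac{2907}{30 + 11} = \frac{2635}{424} - \frac{2907}{41} = - \frac{1124533}{17384}$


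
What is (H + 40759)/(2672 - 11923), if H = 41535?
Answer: -82294/9251 ≈ -8.8957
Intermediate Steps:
(H + 40759)/(2672 - 11923) = (41535 + 40759)/(2672 - 11923) = 82294/(-9251) = 82294*(-1/9251) = -82294/9251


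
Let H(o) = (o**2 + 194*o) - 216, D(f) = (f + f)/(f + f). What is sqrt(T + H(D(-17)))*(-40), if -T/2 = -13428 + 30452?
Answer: -40*I*sqrt(34069) ≈ -7383.1*I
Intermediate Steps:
T = -34048 (T = -2*(-13428 + 30452) = -2*17024 = -34048)
D(f) = 1 (D(f) = (2*f)/((2*f)) = (2*f)*(1/(2*f)) = 1)
H(o) = -216 + o**2 + 194*o
sqrt(T + H(D(-17)))*(-40) = sqrt(-34048 + (-216 + 1**2 + 194*1))*(-40) = sqrt(-34048 + (-216 + 1 + 194))*(-40) = sqrt(-34048 - 21)*(-40) = sqrt(-34069)*(-40) = (I*sqrt(34069))*(-40) = -40*I*sqrt(34069)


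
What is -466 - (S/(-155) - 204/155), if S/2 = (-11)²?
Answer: -71784/155 ≈ -463.12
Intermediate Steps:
S = 242 (S = 2*(-11)² = 2*121 = 242)
-466 - (S/(-155) - 204/155) = -466 - (242/(-155) - 204/155) = -466 - (242*(-1/155) - 204*1/155) = -466 - (-242/155 - 204/155) = -466 - 1*(-446/155) = -466 + 446/155 = -71784/155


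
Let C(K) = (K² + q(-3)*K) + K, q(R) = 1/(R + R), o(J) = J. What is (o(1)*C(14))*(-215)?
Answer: -133945/3 ≈ -44648.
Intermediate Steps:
q(R) = 1/(2*R)
C(K) = K² + 5*K/6 (C(K) = (K² + ((½)/(-3))*K) + K = (K² + ((½)*(-⅓))*K) + K = (K² - K/6) + K = K² + 5*K/6)
(o(1)*C(14))*(-215) = (1*((⅙)*14*(5 + 6*14)))*(-215) = (1*((⅙)*14*(5 + 84)))*(-215) = (1*((⅙)*14*89))*(-215) = (1*(623/3))*(-215) = (623/3)*(-215) = -133945/3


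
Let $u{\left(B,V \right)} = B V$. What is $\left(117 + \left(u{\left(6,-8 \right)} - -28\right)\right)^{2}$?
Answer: $9409$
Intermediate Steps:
$\left(117 + \left(u{\left(6,-8 \right)} - -28\right)\right)^{2} = \left(117 + \left(6 \left(-8\right) - -28\right)\right)^{2} = \left(117 + \left(-48 + 28\right)\right)^{2} = \left(117 - 20\right)^{2} = 97^{2} = 9409$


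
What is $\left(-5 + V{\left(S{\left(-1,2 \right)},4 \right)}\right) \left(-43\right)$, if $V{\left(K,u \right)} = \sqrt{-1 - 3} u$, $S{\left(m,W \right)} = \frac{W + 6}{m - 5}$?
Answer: $215 - 344 i \approx 215.0 - 344.0 i$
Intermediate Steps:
$S{\left(m,W \right)} = \frac{6 + W}{-5 + m}$
$V{\left(K,u \right)} = 2 i u$ ($V{\left(K,u \right)} = \sqrt{-4} u = 2 i u$)
$\left(-5 + V{\left(S{\left(-1,2 \right)},4 \right)}\right) \left(-43\right) = \left(-5 + 2 i 4\right) \left(-43\right) = \left(-5 + 8 i\right) \left(-43\right) = 215 - 344 i$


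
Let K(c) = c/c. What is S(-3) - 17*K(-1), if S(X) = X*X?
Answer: -8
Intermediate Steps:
K(c) = 1
S(X) = X²
S(-3) - 17*K(-1) = (-3)² - 17*1 = 9 - 17 = -8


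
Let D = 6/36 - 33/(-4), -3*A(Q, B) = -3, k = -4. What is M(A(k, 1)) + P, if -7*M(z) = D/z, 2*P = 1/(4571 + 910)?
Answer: -26359/21924 ≈ -1.2023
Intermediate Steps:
A(Q, B) = 1 (A(Q, B) = -1/3*(-3) = 1)
D = 101/12 (D = 6*(1/36) - 33*(-1/4) = 1/6 + 33/4 = 101/12 ≈ 8.4167)
P = 1/10962 (P = 1/(2*(4571 + 910)) = (1/2)/5481 = (1/2)*(1/5481) = 1/10962 ≈ 9.1224e-5)
M(z) = -101/(84*z)
M(A(k, 1)) + P = -101/84/1 + 1/10962 = -101/84*1 + 1/10962 = -101/84 + 1/10962 = -26359/21924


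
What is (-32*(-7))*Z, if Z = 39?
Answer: 8736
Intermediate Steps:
(-32*(-7))*Z = -32*(-7)*39 = 224*39 = 8736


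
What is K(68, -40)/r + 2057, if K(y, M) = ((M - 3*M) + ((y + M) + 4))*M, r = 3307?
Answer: 6798019/3307 ≈ 2055.6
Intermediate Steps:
K(y, M) = M*(4 + y - M) (K(y, M) = (-2*M + ((M + y) + 4))*M = (-2*M + (4 + M + y))*M = (4 + y - M)*M = M*(4 + y - M))
K(68, -40)/r + 2057 = -40*(4 + 68 - 1*(-40))/3307 + 2057 = -40*(4 + 68 + 40)*(1/3307) + 2057 = -40*112*(1/3307) + 2057 = -4480*1/3307 + 2057 = -4480/3307 + 2057 = 6798019/3307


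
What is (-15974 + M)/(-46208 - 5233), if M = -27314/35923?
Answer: 573861316/1847915043 ≈ 0.31055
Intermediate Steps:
M = -27314/35923 (M = -27314*1/35923 = -27314/35923 ≈ -0.76035)
(-15974 + M)/(-46208 - 5233) = (-15974 - 27314/35923)/(-46208 - 5233) = -573861316/35923/(-51441) = -573861316/35923*(-1/51441) = 573861316/1847915043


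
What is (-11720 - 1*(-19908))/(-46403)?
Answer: -8188/46403 ≈ -0.17645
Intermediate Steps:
(-11720 - 1*(-19908))/(-46403) = (-11720 + 19908)*(-1/46403) = 8188*(-1/46403) = -8188/46403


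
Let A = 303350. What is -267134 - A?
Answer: -570484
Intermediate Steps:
-267134 - A = -267134 - 1*303350 = -267134 - 303350 = -570484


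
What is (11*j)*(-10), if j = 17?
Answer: -1870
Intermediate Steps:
(11*j)*(-10) = (11*17)*(-10) = 187*(-10) = -1870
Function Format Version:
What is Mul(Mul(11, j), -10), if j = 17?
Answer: -1870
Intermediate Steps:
Mul(Mul(11, j), -10) = Mul(Mul(11, 17), -10) = Mul(187, -10) = -1870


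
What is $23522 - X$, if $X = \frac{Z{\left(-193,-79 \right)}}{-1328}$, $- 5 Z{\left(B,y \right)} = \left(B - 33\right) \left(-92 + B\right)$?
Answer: $\frac{15612167}{664} \approx 23512.0$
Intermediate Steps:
$Z{\left(B,y \right)} = - \frac{\left(-92 + B\right) \left(-33 + B\right)}{5}$ ($Z{\left(B,y \right)} = - \frac{\left(B - 33\right) \left(-92 + B\right)}{5} = - \frac{\left(-33 + B\right) \left(-92 + B\right)}{5} = - \frac{\left(-92 + B\right) \left(-33 + B\right)}{5}$)
$X = \frac{6441}{664}$ ($X = \frac{- \frac{3036}{5} + 25 \left(-193\right) - \frac{\left(-193\right)^{2}}{5}}{-1328} = \left(- \frac{3036}{5} - 4825 - \frac{37249}{5}\right) \left(- \frac{1}{1328}\right) = \left(-12882\right) \left(- \frac{1}{1328}\right) = \frac{6441}{664} \approx 9.7003$)
$23522 - X = 23522 - \frac{6441}{664} = \frac{15612167}{664}$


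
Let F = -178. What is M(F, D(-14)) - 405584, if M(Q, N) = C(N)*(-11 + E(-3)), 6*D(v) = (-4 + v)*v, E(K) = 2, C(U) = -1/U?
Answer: -5678173/14 ≈ -4.0558e+5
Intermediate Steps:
D(v) = v*(-4 + v)/6 (D(v) = ((-4 + v)*v)/6 = (v*(-4 + v))/6 = v*(-4 + v)/6)
M(Q, N) = 9/N (M(Q, N) = (-1/N)*(-11 + 2) = -1/N*(-9) = 9/N)
M(F, D(-14)) - 405584 = 9/(((1/6)*(-14)*(-4 - 14))) - 405584 = 9/(((1/6)*(-14)*(-18))) - 405584 = 9/42 - 405584 = 9*(1/42) - 405584 = 3/14 - 405584 = -5678173/14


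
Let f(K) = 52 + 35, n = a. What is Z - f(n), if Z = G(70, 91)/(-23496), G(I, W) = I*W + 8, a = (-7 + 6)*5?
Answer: -341755/3916 ≈ -87.271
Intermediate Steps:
a = -5 (a = -1*5 = -5)
n = -5
f(K) = 87
G(I, W) = 8 + I*W
Z = -1063/3916 (Z = (8 + 70*91)/(-23496) = (8 + 6370)*(-1/23496) = 6378*(-1/23496) = -1063/3916 ≈ -0.27145)
Z - f(n) = -1063/3916 - 1*87 = -1063/3916 - 87 = -341755/3916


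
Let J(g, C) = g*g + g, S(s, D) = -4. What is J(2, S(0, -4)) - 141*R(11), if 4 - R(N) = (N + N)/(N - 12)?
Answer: -3660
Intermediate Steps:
R(N) = 4 - 2*N/(-12 + N) (R(N) = 4 - (N + N)/(N - 12) = 4 - 2*N/(-12 + N))
J(g, C) = g + g² (J(g, C) = g² + g = g + g²)
J(2, S(0, -4)) - 141*R(11) = 2*(1 + 2) - 282*(-24 + 11)/(-12 + 11) = 2*3 - 282*(-13)/(-1) = 6 - 282*(-1)*(-13) = 6 - 141*26 = 6 - 3666 = -3660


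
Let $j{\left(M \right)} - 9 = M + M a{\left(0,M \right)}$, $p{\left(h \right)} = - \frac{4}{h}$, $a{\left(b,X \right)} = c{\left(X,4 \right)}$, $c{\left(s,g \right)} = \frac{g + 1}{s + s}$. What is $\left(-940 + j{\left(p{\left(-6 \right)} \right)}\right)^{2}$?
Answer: $\frac{30991489}{36} \approx 8.6088 \cdot 10^{5}$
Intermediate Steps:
$c{\left(s,g \right)} = \frac{1 + g}{2 s}$
$a{\left(b,X \right)} = \frac{5}{2 X}$ ($a{\left(b,X \right)} = \frac{1 + 4}{2 X} = \frac{1}{2} \frac{1}{X} 5 = \frac{5}{2 X}$)
$j{\left(M \right)} = \frac{23}{2} + M$ ($j{\left(M \right)} = 9 + \left(M + M \frac{5}{2 M}\right) = 9 + \left(M + \frac{5}{2}\right) = 9 + \left(\frac{5}{2} + M\right) = \frac{23}{2} + M$)
$\left(-940 + j{\left(p{\left(-6 \right)} \right)}\right)^{2} = \left(-940 + \left(\frac{23}{2} - \frac{4}{-6}\right)\right)^{2} = \left(-940 + \left(\frac{23}{2} - - \frac{2}{3}\right)\right)^{2} = \left(-940 + \left(\frac{23}{2} + \frac{2}{3}\right)\right)^{2} = \left(-940 + \frac{73}{6}\right)^{2} = \left(- \frac{5567}{6}\right)^{2} = \frac{30991489}{36}$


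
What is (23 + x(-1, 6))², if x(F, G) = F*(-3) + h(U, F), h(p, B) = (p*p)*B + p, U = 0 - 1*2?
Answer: 400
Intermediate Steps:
U = -2 (U = 0 - 2 = -2)
h(p, B) = p + B*p² (h(p, B) = p²*B + p = B*p² + p = p + B*p²)
x(F, G) = -2 + F (x(F, G) = F*(-3) - 2*(1 + F*(-2)) = -3*F - 2*(1 - 2*F) = -3*F + (-2 + 4*F) = -2 + F)
(23 + x(-1, 6))² = (23 + (-2 - 1))² = (23 - 3)² = 20² = 400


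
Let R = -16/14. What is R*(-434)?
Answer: 496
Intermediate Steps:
R = -8/7 (R = (1/14)*(-16) = -8/7 ≈ -1.1429)
R*(-434) = -8/7*(-434) = 496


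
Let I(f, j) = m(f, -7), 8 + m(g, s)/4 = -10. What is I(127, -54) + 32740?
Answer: 32668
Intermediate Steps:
m(g, s) = -72 (m(g, s) = -32 + 4*(-10) = -32 - 40 = -72)
I(f, j) = -72
I(127, -54) + 32740 = -72 + 32740 = 32668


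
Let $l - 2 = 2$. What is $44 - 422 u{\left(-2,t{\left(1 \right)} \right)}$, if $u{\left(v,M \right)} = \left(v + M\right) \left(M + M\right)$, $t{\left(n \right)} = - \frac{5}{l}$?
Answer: $- \frac{13539}{4} \approx -3384.8$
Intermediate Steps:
$l = 4$ ($l = 2 + 2 = 4$)
$t{\left(n \right)} = - \frac{5}{4}$
$u{\left(v,M \right)} = 2 M \left(M + v\right)$ ($u{\left(v,M \right)} = \left(M + v\right) 2 M = 2 M \left(M + v\right)$)
$44 - 422 u{\left(-2,t{\left(1 \right)} \right)} = 44 - 422 \cdot 2 \left(- \frac{5}{4}\right) \left(- \frac{5}{4} - 2\right) = 44 - 422 \cdot 2 \left(- \frac{5}{4}\right) \left(- \frac{13}{4}\right) = 44 - \frac{13715}{4} = - \frac{13539}{4}$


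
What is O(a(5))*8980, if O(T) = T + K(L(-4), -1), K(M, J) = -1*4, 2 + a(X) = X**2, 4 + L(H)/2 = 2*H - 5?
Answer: 170620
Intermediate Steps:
L(H) = -18 + 4*H (L(H) = -8 + 2*(2*H - 5) = -8 + 2*(-5 + 2*H) = -8 + (-10 + 4*H) = -18 + 4*H)
a(X) = -2 + X**2
K(M, J) = -4
O(T) = -4 + T (O(T) = T - 4 = -4 + T)
O(a(5))*8980 = (-4 + (-2 + 5**2))*8980 = (-4 + (-2 + 25))*8980 = (-4 + 23)*8980 = 19*8980 = 170620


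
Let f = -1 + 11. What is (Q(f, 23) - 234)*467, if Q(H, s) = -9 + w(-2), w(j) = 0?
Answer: -113481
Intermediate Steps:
f = 10
Q(H, s) = -9 (Q(H, s) = -9 + 0 = -9)
(Q(f, 23) - 234)*467 = (-9 - 234)*467 = -243*467 = -113481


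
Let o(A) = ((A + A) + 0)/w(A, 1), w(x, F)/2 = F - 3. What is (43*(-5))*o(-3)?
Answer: -645/2 ≈ -322.50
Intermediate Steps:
w(x, F) = -6 + 2*F (w(x, F) = 2*(F - 3) = 2*(-3 + F) = -6 + 2*F)
o(A) = -A/2 (o(A) = ((A + A) + 0)/(-6 + 2*1) = (2*A + 0)/(-6 + 2) = (2*A)/(-4) = (2*A)*(-¼) = -A/2)
(43*(-5))*o(-3) = (43*(-5))*(-½*(-3)) = -215*3/2 = -645/2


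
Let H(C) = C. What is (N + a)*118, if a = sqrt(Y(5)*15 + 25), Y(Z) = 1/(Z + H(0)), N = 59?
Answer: 6962 + 236*sqrt(7) ≈ 7586.4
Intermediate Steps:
Y(Z) = 1/Z (Y(Z) = 1/(Z + 0) = 1/Z)
a = 2*sqrt(7) (a = sqrt(15/5 + 25) = sqrt((1/5)*15 + 25) = sqrt(3 + 25) = sqrt(28) = 2*sqrt(7) ≈ 5.2915)
(N + a)*118 = (59 + 2*sqrt(7))*118 = 6962 + 236*sqrt(7)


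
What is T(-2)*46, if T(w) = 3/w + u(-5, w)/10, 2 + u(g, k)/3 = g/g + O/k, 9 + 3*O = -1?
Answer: -299/5 ≈ -59.800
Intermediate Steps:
O = -10/3 (O = -3 + (⅓)*(-1) = -3 - ⅓ = -10/3 ≈ -3.3333)
u(g, k) = -3 - 10/k (u(g, k) = -6 + 3*(g/g - 10/(3*k)) = -6 + 3*(1 - 10/(3*k)) = -6 + (3 - 10/k) = -3 - 10/k)
T(w) = -3/10 + 2/w (T(w) = 3/w + (-3 - 10/w)/10 = 3/w + (-3 - 10/w)*(⅒) = 3/w + (-3/10 - 1/w) = -3/10 + 2/w)
T(-2)*46 = (-3/10 + 2/(-2))*46 = (-3/10 + 2*(-½))*46 = (-3/10 - 1)*46 = -13/10*46 = -299/5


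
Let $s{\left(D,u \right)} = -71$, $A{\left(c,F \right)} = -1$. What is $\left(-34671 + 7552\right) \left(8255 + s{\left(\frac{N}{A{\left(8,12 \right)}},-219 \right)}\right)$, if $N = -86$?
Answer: $-221941896$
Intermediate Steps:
$\left(-34671 + 7552\right) \left(8255 + s{\left(\frac{N}{A{\left(8,12 \right)}},-219 \right)}\right) = \left(-34671 + 7552\right) \left(8255 - 71\right) = \left(-27119\right) 8184 = -221941896$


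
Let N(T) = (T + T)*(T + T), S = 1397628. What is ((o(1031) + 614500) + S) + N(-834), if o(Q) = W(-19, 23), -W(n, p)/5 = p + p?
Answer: 4794122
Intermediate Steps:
W(n, p) = -10*p (W(n, p) = -5*(p + p) = -10*p)
o(Q) = -230 (o(Q) = -10*23 = -230)
N(T) = 4*T² (N(T) = (2*T)*(2*T) = 4*T²)
((o(1031) + 614500) + S) + N(-834) = ((-230 + 614500) + 1397628) + 4*(-834)² = (614270 + 1397628) + 4*695556 = 2011898 + 2782224 = 4794122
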